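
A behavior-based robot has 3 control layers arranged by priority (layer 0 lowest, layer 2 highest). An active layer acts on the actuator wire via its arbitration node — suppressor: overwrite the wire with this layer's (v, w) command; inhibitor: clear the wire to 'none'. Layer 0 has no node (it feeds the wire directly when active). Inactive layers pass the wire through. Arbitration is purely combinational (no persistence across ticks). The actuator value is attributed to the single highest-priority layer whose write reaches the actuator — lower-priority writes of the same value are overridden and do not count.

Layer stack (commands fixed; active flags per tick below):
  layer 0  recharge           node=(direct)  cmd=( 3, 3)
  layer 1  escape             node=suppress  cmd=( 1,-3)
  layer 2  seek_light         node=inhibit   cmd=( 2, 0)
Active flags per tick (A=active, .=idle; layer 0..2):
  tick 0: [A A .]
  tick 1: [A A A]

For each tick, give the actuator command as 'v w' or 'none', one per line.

1 -3
none

tick 0:
  layer 0 (recharge) active — direct: (3, 3)
  layer 1 (escape) active — suppresses: (1, -3)
  layer 2 (seek_light) idle — unchanged: (1, -3)
  → actuator (1, -3)
tick 1:
  layer 0 (recharge) active — direct: (3, 3)
  layer 1 (escape) active — suppresses: (1, -3)
  layer 2 (seek_light) active — inhibits: none
  → actuator none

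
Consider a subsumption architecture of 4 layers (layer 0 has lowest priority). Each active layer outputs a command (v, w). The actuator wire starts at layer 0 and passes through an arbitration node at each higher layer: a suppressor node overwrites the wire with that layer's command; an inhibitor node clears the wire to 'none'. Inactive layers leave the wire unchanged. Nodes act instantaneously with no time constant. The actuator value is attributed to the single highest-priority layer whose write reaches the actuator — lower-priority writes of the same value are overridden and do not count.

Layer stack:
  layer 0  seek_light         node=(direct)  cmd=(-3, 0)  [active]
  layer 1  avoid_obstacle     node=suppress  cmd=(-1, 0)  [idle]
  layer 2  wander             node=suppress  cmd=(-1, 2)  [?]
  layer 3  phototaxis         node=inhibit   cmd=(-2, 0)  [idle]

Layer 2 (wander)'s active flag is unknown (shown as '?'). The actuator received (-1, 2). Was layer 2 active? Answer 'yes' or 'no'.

yes

If layer 2 is active=yes:
  actuator would be (-1, 2)
If layer 2 is active=no:
  actuator would be (-3, 0)
Observed (-1, 2), so layer 2 was active.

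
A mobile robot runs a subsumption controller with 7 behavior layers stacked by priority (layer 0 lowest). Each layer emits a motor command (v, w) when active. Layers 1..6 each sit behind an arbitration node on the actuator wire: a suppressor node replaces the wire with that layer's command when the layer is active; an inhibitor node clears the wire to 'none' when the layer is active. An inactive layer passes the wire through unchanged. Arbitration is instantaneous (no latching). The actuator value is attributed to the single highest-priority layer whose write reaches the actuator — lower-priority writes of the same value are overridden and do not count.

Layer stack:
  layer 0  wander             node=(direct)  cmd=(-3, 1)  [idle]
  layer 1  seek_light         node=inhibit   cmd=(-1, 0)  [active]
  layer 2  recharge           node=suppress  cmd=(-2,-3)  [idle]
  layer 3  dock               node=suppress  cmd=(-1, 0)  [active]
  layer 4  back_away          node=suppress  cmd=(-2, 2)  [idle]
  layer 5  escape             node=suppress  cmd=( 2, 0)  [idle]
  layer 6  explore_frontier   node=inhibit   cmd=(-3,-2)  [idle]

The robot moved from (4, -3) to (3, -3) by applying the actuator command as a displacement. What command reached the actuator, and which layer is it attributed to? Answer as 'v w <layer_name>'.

-1 0 dock

displacement = (3, -3) − (4, -3) = (-1, 0)
[0] wander off; wire := none
[1] seek_light on (inhibit); wire := none
[2] recharge off; pass none
[3] dock on (suppress); wire := (-1, 0)
[4] back_away off; pass (-1, 0)
[5] escape off; pass (-1, 0)
[6] explore_frontier off; pass (-1, 0)
output (-1, 0) — from layer 3 (dock)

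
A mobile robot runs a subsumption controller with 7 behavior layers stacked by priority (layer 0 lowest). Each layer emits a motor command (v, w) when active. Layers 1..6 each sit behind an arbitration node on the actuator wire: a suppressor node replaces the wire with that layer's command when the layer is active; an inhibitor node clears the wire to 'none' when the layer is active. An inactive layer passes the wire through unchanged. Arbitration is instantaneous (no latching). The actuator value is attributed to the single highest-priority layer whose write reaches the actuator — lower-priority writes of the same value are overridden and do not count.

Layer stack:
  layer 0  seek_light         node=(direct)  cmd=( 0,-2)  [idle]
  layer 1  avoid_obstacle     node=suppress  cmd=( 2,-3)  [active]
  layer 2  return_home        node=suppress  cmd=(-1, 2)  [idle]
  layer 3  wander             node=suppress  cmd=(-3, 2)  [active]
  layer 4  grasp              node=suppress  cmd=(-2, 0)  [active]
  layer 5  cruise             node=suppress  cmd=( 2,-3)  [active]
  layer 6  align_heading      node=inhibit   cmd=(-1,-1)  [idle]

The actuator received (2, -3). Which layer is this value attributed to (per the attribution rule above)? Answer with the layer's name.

cruise

L0 seek_light: idle → wire = none
L1 avoid_obstacle: active, suppressor → wire = (2, -3)
L2 return_home: idle → wire stays (2, -3)
L3 wander: active, suppressor → wire = (-3, 2)
L4 grasp: active, suppressor → wire = (-2, 0)
L5 cruise: active, suppressor → wire = (2, -3)
L6 align_heading: idle → wire stays (2, -3)
actuator = (2, -3)
last writer: layer 5 = cruise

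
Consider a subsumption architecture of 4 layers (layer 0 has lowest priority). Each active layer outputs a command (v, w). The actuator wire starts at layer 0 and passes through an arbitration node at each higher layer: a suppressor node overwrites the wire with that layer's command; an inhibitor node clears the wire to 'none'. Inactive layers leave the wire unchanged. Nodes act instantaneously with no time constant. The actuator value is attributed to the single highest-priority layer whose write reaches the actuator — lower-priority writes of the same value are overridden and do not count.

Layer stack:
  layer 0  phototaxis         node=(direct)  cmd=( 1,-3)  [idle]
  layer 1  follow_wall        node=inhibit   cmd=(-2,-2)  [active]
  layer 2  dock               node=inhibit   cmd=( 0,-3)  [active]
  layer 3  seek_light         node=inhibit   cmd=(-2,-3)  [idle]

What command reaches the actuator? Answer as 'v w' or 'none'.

L0 phototaxis: idle → wire = none
L1 follow_wall: active, inhibitor → wire = none
L2 dock: active, inhibitor → wire = none
L3 seek_light: idle → wire stays none
actuator = none

none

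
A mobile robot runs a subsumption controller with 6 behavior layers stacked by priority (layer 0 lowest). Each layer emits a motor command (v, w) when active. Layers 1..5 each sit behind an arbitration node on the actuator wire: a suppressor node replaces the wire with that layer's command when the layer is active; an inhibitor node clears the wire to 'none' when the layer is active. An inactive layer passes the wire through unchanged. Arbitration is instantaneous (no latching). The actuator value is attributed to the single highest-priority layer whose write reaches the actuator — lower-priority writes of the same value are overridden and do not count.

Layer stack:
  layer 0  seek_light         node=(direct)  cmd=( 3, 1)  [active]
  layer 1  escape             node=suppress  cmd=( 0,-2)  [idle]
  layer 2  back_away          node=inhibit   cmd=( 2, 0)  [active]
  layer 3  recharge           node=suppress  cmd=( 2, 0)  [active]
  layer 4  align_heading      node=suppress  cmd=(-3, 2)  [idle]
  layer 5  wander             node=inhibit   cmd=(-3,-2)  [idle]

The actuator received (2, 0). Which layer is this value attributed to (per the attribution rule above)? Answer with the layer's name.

L0 seek_light: active, feeds wire = (3, 1)
L1 escape: idle → wire stays (3, 1)
L2 back_away: active, inhibitor → wire = none
L3 recharge: active, suppressor → wire = (2, 0)
L4 align_heading: idle → wire stays (2, 0)
L5 wander: idle → wire stays (2, 0)
actuator = (2, 0)
last writer: layer 3 = recharge

recharge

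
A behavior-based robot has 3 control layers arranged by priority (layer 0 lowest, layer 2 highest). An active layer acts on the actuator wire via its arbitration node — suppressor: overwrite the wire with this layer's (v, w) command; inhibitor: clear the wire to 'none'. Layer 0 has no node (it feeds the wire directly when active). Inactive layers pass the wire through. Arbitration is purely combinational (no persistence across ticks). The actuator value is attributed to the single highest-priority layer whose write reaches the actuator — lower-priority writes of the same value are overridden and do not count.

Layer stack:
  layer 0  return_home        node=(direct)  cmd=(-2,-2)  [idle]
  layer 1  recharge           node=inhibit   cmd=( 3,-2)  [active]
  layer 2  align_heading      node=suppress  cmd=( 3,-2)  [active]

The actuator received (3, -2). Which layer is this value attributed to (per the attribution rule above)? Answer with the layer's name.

[0] return_home off; wire := none
[1] recharge on (inhibit); wire := none
[2] align_heading on (suppress); wire := (3, -2)
output (3, -2)
last writer: layer 2 = align_heading

align_heading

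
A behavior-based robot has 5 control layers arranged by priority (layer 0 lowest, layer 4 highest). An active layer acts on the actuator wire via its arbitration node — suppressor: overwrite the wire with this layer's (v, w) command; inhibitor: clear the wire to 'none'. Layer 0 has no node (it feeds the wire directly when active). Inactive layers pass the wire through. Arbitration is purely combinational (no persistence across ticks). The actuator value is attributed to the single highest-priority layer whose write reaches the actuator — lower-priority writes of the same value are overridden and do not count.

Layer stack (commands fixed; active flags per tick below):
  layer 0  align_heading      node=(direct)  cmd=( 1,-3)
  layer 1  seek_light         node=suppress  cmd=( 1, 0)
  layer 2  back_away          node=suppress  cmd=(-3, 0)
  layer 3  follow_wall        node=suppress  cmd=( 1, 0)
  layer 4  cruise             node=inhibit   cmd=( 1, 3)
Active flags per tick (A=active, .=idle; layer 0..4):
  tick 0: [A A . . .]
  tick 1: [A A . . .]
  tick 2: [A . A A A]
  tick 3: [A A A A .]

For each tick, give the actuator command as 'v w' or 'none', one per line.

1 0
1 0
none
1 0

tick 0:
  L0 align_heading: active, feeds wire = (1, -3)
  L1 seek_light: active, suppressor → wire = (1, 0)
  L2 back_away: idle → wire stays (1, 0)
  L3 follow_wall: idle → wire stays (1, 0)
  L4 cruise: idle → wire stays (1, 0)
  actuator = (1, 0)
tick 1:
  L0 align_heading: active, feeds wire = (1, -3)
  L1 seek_light: active, suppressor → wire = (1, 0)
  L2 back_away: idle → wire stays (1, 0)
  L3 follow_wall: idle → wire stays (1, 0)
  L4 cruise: idle → wire stays (1, 0)
  actuator = (1, 0)
tick 2:
  L0 align_heading: active, feeds wire = (1, -3)
  L1 seek_light: idle → wire stays (1, -3)
  L2 back_away: active, suppressor → wire = (-3, 0)
  L3 follow_wall: active, suppressor → wire = (1, 0)
  L4 cruise: active, inhibitor → wire = none
  actuator = none
tick 3:
  L0 align_heading: active, feeds wire = (1, -3)
  L1 seek_light: active, suppressor → wire = (1, 0)
  L2 back_away: active, suppressor → wire = (-3, 0)
  L3 follow_wall: active, suppressor → wire = (1, 0)
  L4 cruise: idle → wire stays (1, 0)
  actuator = (1, 0)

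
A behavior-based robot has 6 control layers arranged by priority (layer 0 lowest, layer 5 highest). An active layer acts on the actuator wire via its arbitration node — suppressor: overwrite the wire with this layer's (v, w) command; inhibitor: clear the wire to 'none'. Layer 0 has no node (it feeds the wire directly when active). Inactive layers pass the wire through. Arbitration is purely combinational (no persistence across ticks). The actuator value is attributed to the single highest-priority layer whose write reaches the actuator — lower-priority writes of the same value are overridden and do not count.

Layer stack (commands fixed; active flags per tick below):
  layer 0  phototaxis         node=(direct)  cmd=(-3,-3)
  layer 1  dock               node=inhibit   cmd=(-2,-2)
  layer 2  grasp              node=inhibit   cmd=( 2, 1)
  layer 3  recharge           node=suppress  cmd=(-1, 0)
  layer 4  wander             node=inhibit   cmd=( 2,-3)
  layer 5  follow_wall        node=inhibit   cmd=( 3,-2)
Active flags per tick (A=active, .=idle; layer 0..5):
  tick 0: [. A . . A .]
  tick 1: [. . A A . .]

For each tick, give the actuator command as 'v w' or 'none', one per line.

none
-1 0

tick 0:
  [0] phototaxis off; wire := none
  [1] dock on (inhibit); wire := none
  [2] grasp off; pass none
  [3] recharge off; pass none
  [4] wander on (inhibit); wire := none
  [5] follow_wall off; pass none
  output none
tick 1:
  [0] phototaxis off; wire := none
  [1] dock off; pass none
  [2] grasp on (inhibit); wire := none
  [3] recharge on (suppress); wire := (-1, 0)
  [4] wander off; pass (-1, 0)
  [5] follow_wall off; pass (-1, 0)
  output (-1, 0)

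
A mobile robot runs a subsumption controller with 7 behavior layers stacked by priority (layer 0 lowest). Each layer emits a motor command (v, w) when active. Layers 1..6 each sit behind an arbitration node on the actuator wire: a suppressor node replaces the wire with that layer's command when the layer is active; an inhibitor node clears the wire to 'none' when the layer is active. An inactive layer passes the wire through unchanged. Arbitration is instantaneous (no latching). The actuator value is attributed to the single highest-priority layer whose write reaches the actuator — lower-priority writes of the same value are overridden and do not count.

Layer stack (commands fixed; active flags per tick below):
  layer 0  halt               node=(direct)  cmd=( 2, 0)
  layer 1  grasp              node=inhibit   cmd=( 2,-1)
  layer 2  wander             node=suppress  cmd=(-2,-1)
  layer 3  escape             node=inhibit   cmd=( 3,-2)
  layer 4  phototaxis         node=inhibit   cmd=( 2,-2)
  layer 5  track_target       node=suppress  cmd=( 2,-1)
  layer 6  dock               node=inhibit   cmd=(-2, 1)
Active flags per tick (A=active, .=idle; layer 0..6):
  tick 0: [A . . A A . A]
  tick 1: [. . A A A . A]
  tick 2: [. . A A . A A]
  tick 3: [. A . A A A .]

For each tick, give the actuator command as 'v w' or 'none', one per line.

tick 0:
  layer 0 (halt) active — direct: (2, 0)
  layer 1 (grasp) idle — unchanged: (2, 0)
  layer 2 (wander) idle — unchanged: (2, 0)
  layer 3 (escape) active — inhibits: none
  layer 4 (phototaxis) active — inhibits: none
  layer 5 (track_target) idle — unchanged: none
  layer 6 (dock) active — inhibits: none
  → actuator none
tick 1:
  layer 0 (halt) idle — none
  layer 1 (grasp) idle — unchanged: none
  layer 2 (wander) active — suppresses: (-2, -1)
  layer 3 (escape) active — inhibits: none
  layer 4 (phototaxis) active — inhibits: none
  layer 5 (track_target) idle — unchanged: none
  layer 6 (dock) active — inhibits: none
  → actuator none
tick 2:
  layer 0 (halt) idle — none
  layer 1 (grasp) idle — unchanged: none
  layer 2 (wander) active — suppresses: (-2, -1)
  layer 3 (escape) active — inhibits: none
  layer 4 (phototaxis) idle — unchanged: none
  layer 5 (track_target) active — suppresses: (2, -1)
  layer 6 (dock) active — inhibits: none
  → actuator none
tick 3:
  layer 0 (halt) idle — none
  layer 1 (grasp) active — inhibits: none
  layer 2 (wander) idle — unchanged: none
  layer 3 (escape) active — inhibits: none
  layer 4 (phototaxis) active — inhibits: none
  layer 5 (track_target) active — suppresses: (2, -1)
  layer 6 (dock) idle — unchanged: (2, -1)
  → actuator (2, -1)

none
none
none
2 -1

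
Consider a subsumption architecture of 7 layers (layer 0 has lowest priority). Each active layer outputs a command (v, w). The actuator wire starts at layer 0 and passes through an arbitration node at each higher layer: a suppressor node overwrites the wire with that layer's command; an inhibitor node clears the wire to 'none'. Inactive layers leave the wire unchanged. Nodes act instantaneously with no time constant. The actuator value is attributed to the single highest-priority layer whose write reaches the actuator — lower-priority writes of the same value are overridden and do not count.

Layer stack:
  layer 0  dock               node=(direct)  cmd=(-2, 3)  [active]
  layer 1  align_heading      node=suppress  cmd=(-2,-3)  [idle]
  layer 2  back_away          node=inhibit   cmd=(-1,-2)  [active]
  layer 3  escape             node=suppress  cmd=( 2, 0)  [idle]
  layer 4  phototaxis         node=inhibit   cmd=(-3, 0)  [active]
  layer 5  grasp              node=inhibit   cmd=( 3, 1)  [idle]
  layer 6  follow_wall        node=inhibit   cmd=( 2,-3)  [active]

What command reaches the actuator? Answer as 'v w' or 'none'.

[0] dock on; wire := (-2, 3)
[1] align_heading off; pass (-2, 3)
[2] back_away on (inhibit); wire := none
[3] escape off; pass none
[4] phototaxis on (inhibit); wire := none
[5] grasp off; pass none
[6] follow_wall on (inhibit); wire := none
output none

none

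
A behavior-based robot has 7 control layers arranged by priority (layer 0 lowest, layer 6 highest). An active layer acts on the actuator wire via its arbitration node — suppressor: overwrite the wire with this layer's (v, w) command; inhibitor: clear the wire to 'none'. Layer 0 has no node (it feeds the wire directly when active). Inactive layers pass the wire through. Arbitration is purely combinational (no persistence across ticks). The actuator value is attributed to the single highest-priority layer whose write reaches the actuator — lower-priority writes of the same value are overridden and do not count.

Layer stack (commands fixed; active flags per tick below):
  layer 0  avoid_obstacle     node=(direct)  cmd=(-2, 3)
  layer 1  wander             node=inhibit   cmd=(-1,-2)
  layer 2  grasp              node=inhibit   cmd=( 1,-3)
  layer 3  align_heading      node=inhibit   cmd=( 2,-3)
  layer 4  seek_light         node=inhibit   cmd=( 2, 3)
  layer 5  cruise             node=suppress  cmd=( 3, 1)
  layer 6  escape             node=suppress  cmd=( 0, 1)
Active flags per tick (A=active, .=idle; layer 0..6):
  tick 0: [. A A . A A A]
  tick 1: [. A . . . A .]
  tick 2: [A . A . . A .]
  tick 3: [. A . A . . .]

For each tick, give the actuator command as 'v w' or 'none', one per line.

0 1
3 1
3 1
none

tick 0:
  [0] avoid_obstacle off; wire := none
  [1] wander on (inhibit); wire := none
  [2] grasp on (inhibit); wire := none
  [3] align_heading off; pass none
  [4] seek_light on (inhibit); wire := none
  [5] cruise on (suppress); wire := (3, 1)
  [6] escape on (suppress); wire := (0, 1)
  output (0, 1)
tick 1:
  [0] avoid_obstacle off; wire := none
  [1] wander on (inhibit); wire := none
  [2] grasp off; pass none
  [3] align_heading off; pass none
  [4] seek_light off; pass none
  [5] cruise on (suppress); wire := (3, 1)
  [6] escape off; pass (3, 1)
  output (3, 1)
tick 2:
  [0] avoid_obstacle on; wire := (-2, 3)
  [1] wander off; pass (-2, 3)
  [2] grasp on (inhibit); wire := none
  [3] align_heading off; pass none
  [4] seek_light off; pass none
  [5] cruise on (suppress); wire := (3, 1)
  [6] escape off; pass (3, 1)
  output (3, 1)
tick 3:
  [0] avoid_obstacle off; wire := none
  [1] wander on (inhibit); wire := none
  [2] grasp off; pass none
  [3] align_heading on (inhibit); wire := none
  [4] seek_light off; pass none
  [5] cruise off; pass none
  [6] escape off; pass none
  output none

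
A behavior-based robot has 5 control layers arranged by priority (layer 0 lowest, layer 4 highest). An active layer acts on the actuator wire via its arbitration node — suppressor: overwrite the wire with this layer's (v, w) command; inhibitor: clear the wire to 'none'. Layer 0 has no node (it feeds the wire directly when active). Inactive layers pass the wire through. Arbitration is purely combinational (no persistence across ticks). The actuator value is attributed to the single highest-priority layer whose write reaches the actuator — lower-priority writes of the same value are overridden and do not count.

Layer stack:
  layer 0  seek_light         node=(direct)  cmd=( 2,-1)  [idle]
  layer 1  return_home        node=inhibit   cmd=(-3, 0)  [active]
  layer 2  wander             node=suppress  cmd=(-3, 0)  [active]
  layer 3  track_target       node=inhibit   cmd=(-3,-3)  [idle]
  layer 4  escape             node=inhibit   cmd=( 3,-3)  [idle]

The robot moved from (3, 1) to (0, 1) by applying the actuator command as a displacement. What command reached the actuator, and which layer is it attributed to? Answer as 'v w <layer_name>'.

displacement = (0, 1) − (3, 1) = (-3, 0)
[0] seek_light off; wire := none
[1] return_home on (inhibit); wire := none
[2] wander on (suppress); wire := (-3, 0)
[3] track_target off; pass (-3, 0)
[4] escape off; pass (-3, 0)
output (-3, 0) — from layer 2 (wander)

-3 0 wander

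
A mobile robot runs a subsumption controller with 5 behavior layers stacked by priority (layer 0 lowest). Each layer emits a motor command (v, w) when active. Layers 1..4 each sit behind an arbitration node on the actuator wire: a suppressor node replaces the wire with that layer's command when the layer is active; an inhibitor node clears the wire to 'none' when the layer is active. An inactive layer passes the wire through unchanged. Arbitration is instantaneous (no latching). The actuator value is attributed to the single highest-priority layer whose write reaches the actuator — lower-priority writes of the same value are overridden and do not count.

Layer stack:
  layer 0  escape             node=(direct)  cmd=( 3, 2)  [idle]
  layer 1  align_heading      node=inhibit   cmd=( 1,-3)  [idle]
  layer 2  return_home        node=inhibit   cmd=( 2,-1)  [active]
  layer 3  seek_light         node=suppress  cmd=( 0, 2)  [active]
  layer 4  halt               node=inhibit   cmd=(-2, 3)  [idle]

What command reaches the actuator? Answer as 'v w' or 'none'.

0 2

layer 0 (escape) idle — none
layer 1 (align_heading) idle — unchanged: none
layer 2 (return_home) active — inhibits: none
layer 3 (seek_light) active — suppresses: (0, 2)
layer 4 (halt) idle — unchanged: (0, 2)
→ actuator (0, 2)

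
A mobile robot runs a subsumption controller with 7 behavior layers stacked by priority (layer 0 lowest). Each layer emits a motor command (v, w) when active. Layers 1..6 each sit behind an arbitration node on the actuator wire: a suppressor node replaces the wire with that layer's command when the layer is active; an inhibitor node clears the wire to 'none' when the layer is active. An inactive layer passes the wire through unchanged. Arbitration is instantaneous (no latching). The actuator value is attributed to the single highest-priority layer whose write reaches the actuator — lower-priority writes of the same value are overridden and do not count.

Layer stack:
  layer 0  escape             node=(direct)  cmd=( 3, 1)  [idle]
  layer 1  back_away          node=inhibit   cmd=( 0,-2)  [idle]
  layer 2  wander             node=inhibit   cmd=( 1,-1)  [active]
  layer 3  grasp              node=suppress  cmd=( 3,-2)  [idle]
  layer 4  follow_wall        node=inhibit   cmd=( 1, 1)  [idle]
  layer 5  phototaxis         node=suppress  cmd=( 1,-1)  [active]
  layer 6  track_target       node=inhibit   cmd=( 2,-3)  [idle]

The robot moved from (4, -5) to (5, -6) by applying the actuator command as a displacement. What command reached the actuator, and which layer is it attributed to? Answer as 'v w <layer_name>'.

1 -1 phototaxis

displacement = (5, -6) − (4, -5) = (1, -1)
L0 escape: idle → wire = none
L1 back_away: idle → wire stays none
L2 wander: active, inhibitor → wire = none
L3 grasp: idle → wire stays none
L4 follow_wall: idle → wire stays none
L5 phototaxis: active, suppressor → wire = (1, -1)
L6 track_target: idle → wire stays (1, -1)
actuator = (1, -1) — from layer 5 (phototaxis)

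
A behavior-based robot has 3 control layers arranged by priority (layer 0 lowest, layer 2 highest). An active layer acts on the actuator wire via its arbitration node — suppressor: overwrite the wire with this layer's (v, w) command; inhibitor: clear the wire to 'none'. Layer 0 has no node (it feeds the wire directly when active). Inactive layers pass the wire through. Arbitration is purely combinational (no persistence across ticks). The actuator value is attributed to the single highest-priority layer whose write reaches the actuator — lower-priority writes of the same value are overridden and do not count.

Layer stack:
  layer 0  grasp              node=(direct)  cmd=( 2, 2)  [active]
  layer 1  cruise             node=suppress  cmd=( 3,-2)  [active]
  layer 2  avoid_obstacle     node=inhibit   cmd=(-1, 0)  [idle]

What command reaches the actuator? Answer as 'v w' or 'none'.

3 -2

[0] grasp on; wire := (2, 2)
[1] cruise on (suppress); wire := (3, -2)
[2] avoid_obstacle off; pass (3, -2)
output (3, -2)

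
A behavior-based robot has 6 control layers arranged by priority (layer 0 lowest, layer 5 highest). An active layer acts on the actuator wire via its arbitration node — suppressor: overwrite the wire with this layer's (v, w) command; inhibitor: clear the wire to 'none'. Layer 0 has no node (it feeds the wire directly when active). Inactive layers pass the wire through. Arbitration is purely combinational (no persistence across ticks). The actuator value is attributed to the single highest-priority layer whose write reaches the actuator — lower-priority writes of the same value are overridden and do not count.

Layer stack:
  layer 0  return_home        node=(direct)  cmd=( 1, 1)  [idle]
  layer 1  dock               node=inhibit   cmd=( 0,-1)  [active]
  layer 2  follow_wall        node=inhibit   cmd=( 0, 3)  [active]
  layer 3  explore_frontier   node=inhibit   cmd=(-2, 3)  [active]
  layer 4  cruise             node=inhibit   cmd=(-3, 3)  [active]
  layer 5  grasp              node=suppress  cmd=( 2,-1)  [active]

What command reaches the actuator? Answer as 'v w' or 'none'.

2 -1

[0] return_home off; wire := none
[1] dock on (inhibit); wire := none
[2] follow_wall on (inhibit); wire := none
[3] explore_frontier on (inhibit); wire := none
[4] cruise on (inhibit); wire := none
[5] grasp on (suppress); wire := (2, -1)
output (2, -1)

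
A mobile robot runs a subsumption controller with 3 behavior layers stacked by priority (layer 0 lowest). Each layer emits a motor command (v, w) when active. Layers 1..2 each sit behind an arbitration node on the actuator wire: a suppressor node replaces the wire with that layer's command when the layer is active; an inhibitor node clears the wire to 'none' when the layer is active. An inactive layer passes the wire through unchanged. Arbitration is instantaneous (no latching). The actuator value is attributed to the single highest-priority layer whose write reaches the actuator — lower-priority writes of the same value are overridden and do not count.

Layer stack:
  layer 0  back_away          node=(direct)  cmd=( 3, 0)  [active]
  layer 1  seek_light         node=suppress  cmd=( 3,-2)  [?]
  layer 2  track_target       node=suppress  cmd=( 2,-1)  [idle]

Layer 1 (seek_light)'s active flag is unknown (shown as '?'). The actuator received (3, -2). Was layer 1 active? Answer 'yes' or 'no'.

If layer 1 is active=yes:
  actuator would be (3, -2)
If layer 1 is active=no:
  actuator would be (3, 0)
Observed (3, -2), so layer 1 was active.

yes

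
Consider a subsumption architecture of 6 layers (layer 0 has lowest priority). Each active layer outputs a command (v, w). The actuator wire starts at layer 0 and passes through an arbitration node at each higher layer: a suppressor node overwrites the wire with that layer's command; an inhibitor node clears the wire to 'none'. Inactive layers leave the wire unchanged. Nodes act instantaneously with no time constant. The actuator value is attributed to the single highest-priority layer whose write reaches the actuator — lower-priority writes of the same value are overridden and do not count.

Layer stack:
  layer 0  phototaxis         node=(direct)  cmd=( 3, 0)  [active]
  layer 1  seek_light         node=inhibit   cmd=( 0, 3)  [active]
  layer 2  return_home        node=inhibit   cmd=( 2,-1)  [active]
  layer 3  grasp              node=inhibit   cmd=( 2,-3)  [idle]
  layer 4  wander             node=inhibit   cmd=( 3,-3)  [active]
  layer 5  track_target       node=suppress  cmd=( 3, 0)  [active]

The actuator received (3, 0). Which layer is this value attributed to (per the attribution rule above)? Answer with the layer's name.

layer 0 (phototaxis) active — direct: (3, 0)
layer 1 (seek_light) active — inhibits: none
layer 2 (return_home) active — inhibits: none
layer 3 (grasp) idle — unchanged: none
layer 4 (wander) active — inhibits: none
layer 5 (track_target) active — suppresses: (3, 0)
→ actuator (3, 0)
last writer: layer 5 = track_target

track_target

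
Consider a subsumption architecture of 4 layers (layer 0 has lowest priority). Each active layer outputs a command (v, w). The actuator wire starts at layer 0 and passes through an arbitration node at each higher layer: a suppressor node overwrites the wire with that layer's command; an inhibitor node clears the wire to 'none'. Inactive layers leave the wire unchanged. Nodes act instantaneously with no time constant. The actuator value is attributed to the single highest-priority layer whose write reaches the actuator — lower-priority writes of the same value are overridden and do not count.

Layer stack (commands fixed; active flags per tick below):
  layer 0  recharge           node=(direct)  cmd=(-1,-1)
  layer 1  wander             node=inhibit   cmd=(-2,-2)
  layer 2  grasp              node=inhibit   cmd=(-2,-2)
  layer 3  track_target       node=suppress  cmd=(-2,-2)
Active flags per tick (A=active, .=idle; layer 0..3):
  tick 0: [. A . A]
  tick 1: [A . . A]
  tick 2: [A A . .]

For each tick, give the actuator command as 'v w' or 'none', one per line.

tick 0:
  [0] recharge off; wire := none
  [1] wander on (inhibit); wire := none
  [2] grasp off; pass none
  [3] track_target on (suppress); wire := (-2, -2)
  output (-2, -2)
tick 1:
  [0] recharge on; wire := (-1, -1)
  [1] wander off; pass (-1, -1)
  [2] grasp off; pass (-1, -1)
  [3] track_target on (suppress); wire := (-2, -2)
  output (-2, -2)
tick 2:
  [0] recharge on; wire := (-1, -1)
  [1] wander on (inhibit); wire := none
  [2] grasp off; pass none
  [3] track_target off; pass none
  output none

-2 -2
-2 -2
none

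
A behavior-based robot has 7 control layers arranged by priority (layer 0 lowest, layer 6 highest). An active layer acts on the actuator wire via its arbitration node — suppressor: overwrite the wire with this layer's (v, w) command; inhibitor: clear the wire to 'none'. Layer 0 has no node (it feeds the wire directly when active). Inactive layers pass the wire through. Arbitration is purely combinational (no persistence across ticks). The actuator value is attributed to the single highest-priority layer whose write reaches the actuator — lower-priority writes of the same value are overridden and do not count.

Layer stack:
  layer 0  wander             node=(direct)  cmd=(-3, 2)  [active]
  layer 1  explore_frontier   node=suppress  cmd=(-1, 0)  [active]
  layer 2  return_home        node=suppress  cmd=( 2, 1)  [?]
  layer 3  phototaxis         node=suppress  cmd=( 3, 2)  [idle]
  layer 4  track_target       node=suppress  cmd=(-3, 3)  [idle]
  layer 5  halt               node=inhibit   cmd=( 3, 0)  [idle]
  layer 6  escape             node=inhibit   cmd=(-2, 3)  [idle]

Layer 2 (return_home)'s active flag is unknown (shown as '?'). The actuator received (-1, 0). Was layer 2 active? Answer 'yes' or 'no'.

If layer 2 is active=yes:
  actuator would be (2, 1)
If layer 2 is active=no:
  actuator would be (-1, 0)
Observed (-1, 0), so layer 2 was idle.

no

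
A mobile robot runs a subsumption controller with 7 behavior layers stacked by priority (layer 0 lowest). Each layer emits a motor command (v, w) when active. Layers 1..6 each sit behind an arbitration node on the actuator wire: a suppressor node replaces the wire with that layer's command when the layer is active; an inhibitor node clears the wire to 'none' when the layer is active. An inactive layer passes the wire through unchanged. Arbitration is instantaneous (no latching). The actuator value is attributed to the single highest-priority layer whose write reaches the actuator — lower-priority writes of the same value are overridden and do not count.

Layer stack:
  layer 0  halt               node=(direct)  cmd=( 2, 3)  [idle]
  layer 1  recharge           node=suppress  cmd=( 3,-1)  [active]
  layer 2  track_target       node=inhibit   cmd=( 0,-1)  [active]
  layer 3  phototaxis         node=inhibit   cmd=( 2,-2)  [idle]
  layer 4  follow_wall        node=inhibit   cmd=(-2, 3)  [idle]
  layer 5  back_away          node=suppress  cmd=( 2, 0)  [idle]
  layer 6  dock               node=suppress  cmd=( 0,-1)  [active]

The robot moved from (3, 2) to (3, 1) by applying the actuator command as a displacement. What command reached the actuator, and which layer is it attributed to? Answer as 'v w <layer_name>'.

0 -1 dock

displacement = (3, 1) − (3, 2) = (0, -1)
layer 0 (halt) idle — none
layer 1 (recharge) active — suppresses: (3, -1)
layer 2 (track_target) active — inhibits: none
layer 3 (phototaxis) idle — unchanged: none
layer 4 (follow_wall) idle — unchanged: none
layer 5 (back_away) idle — unchanged: none
layer 6 (dock) active — suppresses: (0, -1)
→ actuator (0, -1) — from layer 6 (dock)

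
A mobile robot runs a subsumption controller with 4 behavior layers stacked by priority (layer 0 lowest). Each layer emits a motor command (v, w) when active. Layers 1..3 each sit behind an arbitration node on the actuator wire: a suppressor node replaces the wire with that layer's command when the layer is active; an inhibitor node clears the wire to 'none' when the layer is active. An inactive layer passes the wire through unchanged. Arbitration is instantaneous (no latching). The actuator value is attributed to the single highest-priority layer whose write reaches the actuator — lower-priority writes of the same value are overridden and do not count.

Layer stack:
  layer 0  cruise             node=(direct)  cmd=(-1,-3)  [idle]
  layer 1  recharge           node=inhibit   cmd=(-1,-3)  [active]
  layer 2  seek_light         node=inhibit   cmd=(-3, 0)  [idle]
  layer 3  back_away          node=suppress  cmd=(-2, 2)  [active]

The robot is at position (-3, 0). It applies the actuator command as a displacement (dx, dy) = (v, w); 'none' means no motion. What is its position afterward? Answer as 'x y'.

-5 2

layer 0 (cruise) idle — none
layer 1 (recharge) active — inhibits: none
layer 2 (seek_light) idle — unchanged: none
layer 3 (back_away) active — suppresses: (-2, 2)
→ actuator (-2, 2)
position: (-3, 0) + (-2, 2) = (-5, 2)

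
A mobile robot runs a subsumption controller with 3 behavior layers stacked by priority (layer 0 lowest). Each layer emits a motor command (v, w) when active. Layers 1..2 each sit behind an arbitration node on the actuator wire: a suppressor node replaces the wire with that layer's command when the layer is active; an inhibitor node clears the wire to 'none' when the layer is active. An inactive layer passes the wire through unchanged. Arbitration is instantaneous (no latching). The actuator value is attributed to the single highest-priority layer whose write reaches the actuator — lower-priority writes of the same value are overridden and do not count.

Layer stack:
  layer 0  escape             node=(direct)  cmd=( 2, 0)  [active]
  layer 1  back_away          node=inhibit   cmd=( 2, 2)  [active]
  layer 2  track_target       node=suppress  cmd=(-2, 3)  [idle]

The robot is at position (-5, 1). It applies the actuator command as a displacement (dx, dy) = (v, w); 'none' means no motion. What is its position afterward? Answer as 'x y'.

-5 1

[0] escape on; wire := (2, 0)
[1] back_away on (inhibit); wire := none
[2] track_target off; pass none
output none
position: (-5, 1) + none = (-5, 1)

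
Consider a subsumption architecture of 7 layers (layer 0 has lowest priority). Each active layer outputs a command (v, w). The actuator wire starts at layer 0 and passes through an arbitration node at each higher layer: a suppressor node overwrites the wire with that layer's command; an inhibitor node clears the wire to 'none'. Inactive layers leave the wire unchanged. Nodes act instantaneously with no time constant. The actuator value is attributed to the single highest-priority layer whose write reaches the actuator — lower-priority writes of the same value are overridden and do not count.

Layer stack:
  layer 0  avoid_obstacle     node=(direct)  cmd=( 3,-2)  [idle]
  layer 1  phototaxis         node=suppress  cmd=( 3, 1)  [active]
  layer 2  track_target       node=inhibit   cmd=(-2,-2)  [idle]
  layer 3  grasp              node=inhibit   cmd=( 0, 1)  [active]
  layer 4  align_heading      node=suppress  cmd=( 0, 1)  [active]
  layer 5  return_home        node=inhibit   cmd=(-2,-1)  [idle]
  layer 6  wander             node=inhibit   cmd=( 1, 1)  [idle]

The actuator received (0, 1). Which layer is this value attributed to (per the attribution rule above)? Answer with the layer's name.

layer 0 (avoid_obstacle) idle — none
layer 1 (phototaxis) active — suppresses: (3, 1)
layer 2 (track_target) idle — unchanged: (3, 1)
layer 3 (grasp) active — inhibits: none
layer 4 (align_heading) active — suppresses: (0, 1)
layer 5 (return_home) idle — unchanged: (0, 1)
layer 6 (wander) idle — unchanged: (0, 1)
→ actuator (0, 1)
last writer: layer 4 = align_heading

align_heading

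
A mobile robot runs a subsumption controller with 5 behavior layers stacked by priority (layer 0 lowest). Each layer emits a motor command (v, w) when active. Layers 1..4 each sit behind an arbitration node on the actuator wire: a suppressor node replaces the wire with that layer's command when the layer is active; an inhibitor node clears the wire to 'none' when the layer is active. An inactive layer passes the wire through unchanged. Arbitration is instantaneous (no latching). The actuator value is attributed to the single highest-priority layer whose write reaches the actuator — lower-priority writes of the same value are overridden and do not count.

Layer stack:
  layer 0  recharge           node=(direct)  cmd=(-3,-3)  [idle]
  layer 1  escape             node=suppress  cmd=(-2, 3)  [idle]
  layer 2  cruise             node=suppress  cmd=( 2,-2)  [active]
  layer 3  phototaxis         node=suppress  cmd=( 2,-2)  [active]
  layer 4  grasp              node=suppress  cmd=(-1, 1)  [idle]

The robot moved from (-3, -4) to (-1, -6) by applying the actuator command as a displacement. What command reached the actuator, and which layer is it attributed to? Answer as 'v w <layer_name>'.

displacement = (-1, -6) − (-3, -4) = (2, -2)
layer 0 (recharge) idle — none
layer 1 (escape) idle — unchanged: none
layer 2 (cruise) active — suppresses: (2, -2)
layer 3 (phototaxis) active — suppresses: (2, -2)
layer 4 (grasp) idle — unchanged: (2, -2)
→ actuator (2, -2) — from layer 3 (phototaxis)

2 -2 phototaxis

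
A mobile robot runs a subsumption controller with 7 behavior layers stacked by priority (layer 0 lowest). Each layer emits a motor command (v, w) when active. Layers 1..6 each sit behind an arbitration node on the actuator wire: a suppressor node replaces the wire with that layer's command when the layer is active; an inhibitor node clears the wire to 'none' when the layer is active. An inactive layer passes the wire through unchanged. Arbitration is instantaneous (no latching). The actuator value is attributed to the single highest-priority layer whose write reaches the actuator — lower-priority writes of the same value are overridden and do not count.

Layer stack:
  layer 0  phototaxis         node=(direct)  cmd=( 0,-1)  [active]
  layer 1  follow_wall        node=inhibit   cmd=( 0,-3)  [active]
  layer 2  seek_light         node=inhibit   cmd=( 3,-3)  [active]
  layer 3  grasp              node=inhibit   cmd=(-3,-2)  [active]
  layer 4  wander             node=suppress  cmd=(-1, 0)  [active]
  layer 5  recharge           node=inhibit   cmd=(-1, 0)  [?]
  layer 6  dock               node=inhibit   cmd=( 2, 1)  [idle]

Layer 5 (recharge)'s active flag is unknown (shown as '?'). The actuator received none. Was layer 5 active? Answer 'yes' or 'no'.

yes

If layer 5 is active=yes:
  actuator would be none
If layer 5 is active=no:
  actuator would be (-1, 0)
Observed none, so layer 5 was active.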